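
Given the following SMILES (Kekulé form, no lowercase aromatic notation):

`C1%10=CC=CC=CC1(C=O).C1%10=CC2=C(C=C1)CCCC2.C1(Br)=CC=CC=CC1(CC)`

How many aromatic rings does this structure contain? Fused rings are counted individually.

1

The SMILES encodes a seven-membered carbon ring with three C=C double bonds and one sp³ carbon; a six-membered carbon ring with three alternating C=C double bonds, fused to a saturated six-membered carbon ring; a seven-membered carbon ring with three C=C double bonds and one sp³ carbon.
The 7-membered ring has one sp³ carbon, so it is not fully conjugated — not aromatic (cycloheptatriene).
The 6-membered ring is fully conjugated (every ring atom contributes a p orbital); 3 ring double bonds give 6 π electrons. That satisfies 4n+2 with n=1, so it is aromatic (benzene ring).
The second 6-membered ring has four sp³ carbons, so it is not fully conjugated — not aromatic (cyclohexane ring).
The second 7-membered ring has one sp³ carbon, so it is not fully conjugated — not aromatic (cycloheptatriene).
1 of the 4 rings is aromatic. Total: 1.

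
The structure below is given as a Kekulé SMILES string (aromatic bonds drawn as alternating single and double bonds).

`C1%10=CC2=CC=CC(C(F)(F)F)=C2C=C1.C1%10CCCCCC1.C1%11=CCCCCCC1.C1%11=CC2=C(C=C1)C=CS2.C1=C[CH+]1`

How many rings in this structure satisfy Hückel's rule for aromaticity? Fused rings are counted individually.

5

The SMILES encodes two fused six-membered carbon rings, each with three alternating C=C double bonds; a seven-membered saturated carbon ring; an eight-membered carbon ring with one C=C double bond; a six-membered carbon ring with three alternating C=C double bonds, fused to a five-membered ring containing one sulfur and two C=C double bonds; a three-membered all-carbon ring bearing a positive charge on one carbon, with one C=C double bond.
The fused 6/6-membered bicyclic is a single π system with 10 sp² atoms and 10 π electrons from ring double bonds. 10 = 4(2)+2, so the system is aromatic and both rings count as aromatic (naphthalene).
The 7-membered ring has only sp³ atoms, so it is not fully conjugated — not aromatic (cycloheptane).
The 8-membered ring has six sp³ carbons, so it is not fully conjugated — not aromatic (cyclooctene).
The fused 6/5-membered bicyclic (with one sulfur) is a single π system with 9 sp² atoms and 10 π electrons from ring double bonds plus a heteroatom lone pair. 10 = 4(2)+2, so the system is aromatic and both rings count as aromatic (benzothiophene).
The 3-membered ring is fully conjugated (every ring atom contributes a p orbital); 1 ring double bond (2 π electrons) plus the carbocation's empty p orbital (0, but keeps the ring conjugated) give 2 π electrons. Since 2 = 4n+2 (n=0), it is aromatic (cyclopropenyl cation).
5 of the 7 rings are aromatic. Total: 5.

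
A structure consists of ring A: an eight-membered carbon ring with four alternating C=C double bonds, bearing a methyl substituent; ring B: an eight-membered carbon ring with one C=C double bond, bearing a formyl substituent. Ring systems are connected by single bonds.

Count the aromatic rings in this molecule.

Ring A has only sp² ring atoms; a planar conformation would have a fully conjugated π system of 8 electrons. But 8 = 4(2), which is 4n not 4n+2, so ring A is not aromatic (cyclooctatetraene) — cyclooctatetraene distorts into a non-planar tub to avoid antiaromaticity.
Ring B has six sp³ carbons, so it is not fully conjugated — not aromatic (cyclooctene).
No ring is aromatic. Total: 0.

0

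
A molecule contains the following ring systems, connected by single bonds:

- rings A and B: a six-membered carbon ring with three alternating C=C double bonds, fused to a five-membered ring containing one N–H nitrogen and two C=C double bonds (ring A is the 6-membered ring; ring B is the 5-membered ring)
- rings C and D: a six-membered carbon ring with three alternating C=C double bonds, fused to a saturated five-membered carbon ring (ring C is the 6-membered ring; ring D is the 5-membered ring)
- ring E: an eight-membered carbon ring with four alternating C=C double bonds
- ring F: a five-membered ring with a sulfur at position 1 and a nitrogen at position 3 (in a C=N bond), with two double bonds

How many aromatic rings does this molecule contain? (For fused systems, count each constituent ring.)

Rings A and B form a fused bicyclic system (with one N–H) with 9 sp² atoms and 10 π electrons from ring double bonds plus a heteroatom lone pair. 10 = 4(2)+2, so the system is aromatic and both rings count as aromatic (indole).
Ring C has a continuous p-orbital overlap around the ring; 3 ring double bonds give 6 π electrons. Since 6 = 4n+2 (n=1), ring C is aromatic (benzene ring).
Ring D has three sp³ carbons, so it is not fully conjugated — not aromatic (cyclopentane ring).
Ring E has only sp² ring atoms; a planar conformation would have a fully conjugated π system of 8 electrons. But 8 = 4(2), which is 4n not 4n+2, so ring E is not aromatic (cyclooctatetraene) — cyclooctatetraene distorts into a non-planar tub to avoid antiaromaticity.
Ring F is planar and fully conjugated; 2 ring double bonds (4 π electrons) plus a heteroatom lone pair (2) give 6 π electrons. That satisfies 4n+2 with n=1, so ring F is aromatic (thiazole).
Aromatic: A, B, C, F. Total: 4.

4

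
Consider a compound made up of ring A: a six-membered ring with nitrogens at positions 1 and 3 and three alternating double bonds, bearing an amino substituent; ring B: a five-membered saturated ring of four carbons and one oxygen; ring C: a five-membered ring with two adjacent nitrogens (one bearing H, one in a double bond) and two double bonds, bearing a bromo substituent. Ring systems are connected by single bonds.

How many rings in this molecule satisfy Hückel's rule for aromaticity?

Ring A is fully conjugated (every ring atom contributes a p orbital); 3 ring double bonds give 6 π electrons. Since 6 = 4n+2 (n=1), ring A is aromatic (pyrimidine).
Ring B has only sp³ atoms, so it is not fully conjugated — not aromatic (tetrahydrofuran).
Ring C is fully conjugated (every ring atom contributes a p orbital); 2 ring double bonds (4 π electrons) plus a heteroatom lone pair (2) give 6 π electrons. Since 6 = 4n+2 (n=1), ring C is aromatic (pyrazole).
Aromatic: A, C. Total: 2.

2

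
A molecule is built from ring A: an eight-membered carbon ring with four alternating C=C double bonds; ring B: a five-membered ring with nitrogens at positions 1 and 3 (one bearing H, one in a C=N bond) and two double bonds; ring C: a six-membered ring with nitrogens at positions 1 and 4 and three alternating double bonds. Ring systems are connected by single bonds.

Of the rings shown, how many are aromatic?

Ring A has only sp² ring atoms; a planar conformation would have a fully conjugated π system of 8 electrons. But 8 = 4(2), which is 4n not 4n+2, so ring A is not aromatic (cyclooctatetraene) — cyclooctatetraene distorts into a non-planar tub to avoid antiaromaticity.
Ring B is planar and fully conjugated; 2 ring double bonds (4 π electrons) plus a heteroatom lone pair (2) give 6 π electrons. Since 6 = 4n+2 (n=1), ring B is aromatic (imidazole).
Ring C has a continuous p-orbital overlap around the ring; 3 ring double bonds give 6 π electrons. 6 = 4(1)+2, so ring C is aromatic (pyrazine).
Aromatic: B, C. Total: 2.

2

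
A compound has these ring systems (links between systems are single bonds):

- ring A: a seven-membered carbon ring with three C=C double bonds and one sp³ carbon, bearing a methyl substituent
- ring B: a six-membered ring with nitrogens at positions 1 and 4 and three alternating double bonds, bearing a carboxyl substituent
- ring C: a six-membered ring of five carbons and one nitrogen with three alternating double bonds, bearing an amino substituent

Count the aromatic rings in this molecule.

2

Ring A has one sp³ carbon, so it is not fully conjugated — not aromatic (cycloheptatriene).
Ring B is planar and fully conjugated; 3 ring double bonds give 6 π electrons. That satisfies 4n+2 with n=1, so ring B is aromatic (pyrazine).
Ring C has a continuous p-orbital overlap around the ring; 3 ring double bonds give 6 π electrons. Since 6 = 4n+2 (n=1), ring C is aromatic (pyridine).
Aromatic: B, C. Total: 2.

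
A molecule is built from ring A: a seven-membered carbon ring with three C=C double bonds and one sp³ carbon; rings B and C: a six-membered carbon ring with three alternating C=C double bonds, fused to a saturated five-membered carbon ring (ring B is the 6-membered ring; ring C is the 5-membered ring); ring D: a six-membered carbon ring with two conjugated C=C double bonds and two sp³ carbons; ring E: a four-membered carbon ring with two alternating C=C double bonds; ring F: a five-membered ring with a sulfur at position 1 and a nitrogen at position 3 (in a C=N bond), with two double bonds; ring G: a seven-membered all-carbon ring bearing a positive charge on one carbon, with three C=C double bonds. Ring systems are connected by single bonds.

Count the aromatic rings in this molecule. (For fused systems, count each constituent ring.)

Ring A has one sp³ carbon, so it is not fully conjugated — not aromatic (cycloheptatriene).
Ring B is fully conjugated (every ring atom contributes a p orbital); 3 ring double bonds give 6 π electrons. 6 = 4(1)+2, so ring B is aromatic (benzene ring).
Ring C has three sp³ carbons, so it is not fully conjugated — not aromatic (cyclopentane ring).
Ring D has two sp³ carbons, so it is not fully conjugated — not aromatic (1,3-cyclohexadiene).
Ring E has only sp² ring atoms; a planar conformation would have a fully conjugated π system of 4 electrons. But 4 = 4(1), which is 4n not 4n+2, so ring E is not aromatic (cyclobutadiene) — cyclobutadiene is antiaromatic and distorts to a rectangle.
Ring F has a continuous p-orbital overlap around the ring; 2 ring double bonds (4 π electrons) plus a heteroatom lone pair (2) give 6 π electrons. Since 6 = 4n+2 (n=1), ring F is aromatic (thiazole).
Ring G has a continuous p-orbital overlap around the ring; 3 ring double bonds (6 π electrons) plus the carbocation's empty p orbital (0, but keeps the ring conjugated) give 6 π electrons. That satisfies 4n+2 with n=1, so ring G is aromatic (tropylium cation).
Aromatic: B, F, G. Total: 3.

3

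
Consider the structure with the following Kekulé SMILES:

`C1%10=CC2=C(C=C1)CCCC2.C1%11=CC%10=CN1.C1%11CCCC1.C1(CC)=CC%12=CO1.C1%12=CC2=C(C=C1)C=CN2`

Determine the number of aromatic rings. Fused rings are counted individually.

5

The SMILES encodes a six-membered carbon ring with three alternating C=C double bonds, fused to a saturated six-membered carbon ring; a five-membered ring of four carbons and one nitrogen bearing a hydrogen, with two C=C double bonds; a five-membered saturated carbon ring; a five-membered ring of four carbons and one oxygen, with two C=C double bonds; a six-membered carbon ring with three alternating C=C double bonds, fused to a five-membered ring containing one N–H nitrogen and two C=C double bonds.
The 6-membered ring is fully conjugated (every ring atom contributes a p orbital); 3 ring double bonds give 6 π electrons. That satisfies 4n+2 with n=1, so it is aromatic (benzene ring).
The second 6-membered ring has four sp³ carbons, so it is not fully conjugated — not aromatic (cyclohexane ring).
The 5-membered ring with one N–H is planar and fully conjugated; 2 ring double bonds (4 π electrons) plus a heteroatom lone pair (2) give 6 π electrons. 6 = 4(1)+2, so it is aromatic (pyrrole).
The 5-membered ring has only sp³ atoms, so it is not fully conjugated — not aromatic (cyclopentane).
The 5-membered ring with one oxygen has a continuous p-orbital overlap around the ring; 2 ring double bonds (4 π electrons) plus a heteroatom lone pair (2) give 6 π electrons. 6 = 4(1)+2, so it is aromatic (furan).
The fused 6/5-membered bicyclic (with one N–H) is a single π system with 9 sp² atoms and 10 π electrons from ring double bonds plus a heteroatom lone pair. 10 = 4(2)+2, so the system is aromatic and both rings count as aromatic (indole).
5 of the 7 rings are aromatic. Total: 5.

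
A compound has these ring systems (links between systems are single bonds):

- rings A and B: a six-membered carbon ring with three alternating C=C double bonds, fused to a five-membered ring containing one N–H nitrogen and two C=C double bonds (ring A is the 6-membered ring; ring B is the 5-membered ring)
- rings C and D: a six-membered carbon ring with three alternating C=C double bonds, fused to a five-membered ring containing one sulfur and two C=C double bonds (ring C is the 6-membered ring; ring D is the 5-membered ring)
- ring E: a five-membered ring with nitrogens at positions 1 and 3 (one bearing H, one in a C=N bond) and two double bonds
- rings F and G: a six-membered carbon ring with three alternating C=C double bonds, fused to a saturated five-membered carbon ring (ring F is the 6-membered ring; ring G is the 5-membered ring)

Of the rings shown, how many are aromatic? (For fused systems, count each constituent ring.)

6

Rings A and B form a fused bicyclic system (with one N–H) with 9 sp² atoms and 10 π electrons from ring double bonds plus a heteroatom lone pair. 10 = 4(2)+2, so the system is aromatic and both rings count as aromatic (indole).
Rings C and D form a fused bicyclic system (with one sulfur) with 9 sp² atoms and 10 π electrons from ring double bonds plus a heteroatom lone pair. 10 = 4(2)+2, so the system is aromatic and both rings count as aromatic (benzothiophene).
Ring E is fully conjugated (every ring atom contributes a p orbital); 2 ring double bonds (4 π electrons) plus a heteroatom lone pair (2) give 6 π electrons. 6 = 4(1)+2, so ring E is aromatic (imidazole).
Ring F is fully conjugated (every ring atom contributes a p orbital); 3 ring double bonds give 6 π electrons. 6 = 4(1)+2, so ring F is aromatic (benzene ring).
Ring G has three sp³ carbons, so it is not fully conjugated — not aromatic (cyclopentane ring).
Aromatic: A, B, C, D, E, F. Total: 6.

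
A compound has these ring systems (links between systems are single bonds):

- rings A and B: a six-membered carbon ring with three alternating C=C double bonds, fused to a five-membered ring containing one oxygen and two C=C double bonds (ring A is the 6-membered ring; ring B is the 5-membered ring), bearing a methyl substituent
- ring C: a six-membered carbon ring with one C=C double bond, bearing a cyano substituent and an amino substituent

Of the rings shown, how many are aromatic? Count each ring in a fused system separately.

2

Rings A and B form a fused bicyclic system (with one oxygen) with 9 sp² atoms and 10 π electrons from ring double bonds plus a heteroatom lone pair. 10 = 4(2)+2, so the system is aromatic and both rings count as aromatic (benzofuran).
Ring C has four sp³ carbons, so it is not fully conjugated — not aromatic (cyclohexene).
Aromatic: A, B. Total: 2.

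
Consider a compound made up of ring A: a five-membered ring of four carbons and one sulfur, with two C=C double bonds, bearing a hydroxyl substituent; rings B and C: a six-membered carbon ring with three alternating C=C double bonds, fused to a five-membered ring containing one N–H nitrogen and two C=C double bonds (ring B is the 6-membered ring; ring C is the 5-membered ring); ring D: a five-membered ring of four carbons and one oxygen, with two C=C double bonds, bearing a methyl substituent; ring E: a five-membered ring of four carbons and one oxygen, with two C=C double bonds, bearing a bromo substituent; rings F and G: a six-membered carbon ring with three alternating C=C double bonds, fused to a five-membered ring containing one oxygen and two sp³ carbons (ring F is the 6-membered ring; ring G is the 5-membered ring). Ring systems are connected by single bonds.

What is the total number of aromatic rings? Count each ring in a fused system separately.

6

Ring A is planar and fully conjugated; 2 ring double bonds (4 π electrons) plus a heteroatom lone pair (2) give 6 π electrons. That satisfies 4n+2 with n=1, so ring A is aromatic (thiophene).
Rings B and C form a fused bicyclic system (with one N–H) with 9 sp² atoms and 10 π electrons from ring double bonds plus a heteroatom lone pair. 10 = 4(2)+2, so the system is aromatic and both rings count as aromatic (indole).
Ring D is fully conjugated (every ring atom contributes a p orbital); 2 ring double bonds (4 π electrons) plus a heteroatom lone pair (2) give 6 π electrons. 6 = 4(1)+2, so ring D is aromatic (furan).
Ring E is planar and fully conjugated; 2 ring double bonds (4 π electrons) plus a heteroatom lone pair (2) give 6 π electrons. That satisfies 4n+2 with n=1, so ring E is aromatic (furan).
Ring F has a continuous p-orbital overlap around the ring; 3 ring double bonds give 6 π electrons. Since 6 = 4n+2 (n=1), ring F is aromatic (benzene ring).
Ring G has two sp³ carbons, so it is not fully conjugated — not aromatic (oxolane ring).
Aromatic: A, B, C, D, E, F. Total: 6.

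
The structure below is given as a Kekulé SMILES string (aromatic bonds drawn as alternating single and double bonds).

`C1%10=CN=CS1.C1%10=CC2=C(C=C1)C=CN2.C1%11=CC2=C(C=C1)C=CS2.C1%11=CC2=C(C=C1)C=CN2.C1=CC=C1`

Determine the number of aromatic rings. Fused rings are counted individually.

The SMILES encodes a five-membered ring with a sulfur at position 1 and a nitrogen at position 3 (in a C=N bond), with two double bonds; a six-membered carbon ring with three alternating C=C double bonds, fused to a five-membered ring containing one N–H nitrogen and two C=C double bonds; a six-membered carbon ring with three alternating C=C double bonds, fused to a five-membered ring containing one sulfur and two C=C double bonds; a six-membered carbon ring with three alternating C=C double bonds, fused to a five-membered ring containing one N–H nitrogen and two C=C double bonds; a four-membered carbon ring with two alternating C=C double bonds.
The 5-membered ring with one sulfur and one =N– has a continuous p-orbital overlap around the ring; 2 ring double bonds (4 π electrons) plus a heteroatom lone pair (2) give 6 π electrons. 6 = 4(1)+2, so it is aromatic (thiazole).
The fused 6/5-membered bicyclic (with one N–H) is a single π system with 9 sp² atoms and 10 π electrons from ring double bonds plus a heteroatom lone pair. 10 = 4(2)+2, so the system is aromatic and both rings count as aromatic (indole).
The fused 6/5-membered bicyclic (with one sulfur) is a single π system with 9 sp² atoms and 10 π electrons from ring double bonds plus a heteroatom lone pair. 10 = 4(2)+2, so the system is aromatic and both rings count as aromatic (benzothiophene).
The fused 6/5-membered bicyclic (with one N–H) is a single π system with 9 sp² atoms and 10 π electrons from ring double bonds plus a heteroatom lone pair. 10 = 4(2)+2, so the system is aromatic and both rings count as aromatic (indole).
The 4-membered ring has only sp² ring atoms; a planar conformation would have a fully conjugated π system of 4 electrons. But 4 = 4(1), which is 4n not 4n+2, so it is not aromatic (cyclobutadiene) — cyclobutadiene is antiaromatic and distorts to a rectangle.
7 of the 8 rings are aromatic. Total: 7.

7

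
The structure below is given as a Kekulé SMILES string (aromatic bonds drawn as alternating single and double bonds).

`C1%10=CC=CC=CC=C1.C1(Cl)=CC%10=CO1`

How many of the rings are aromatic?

The SMILES encodes an eight-membered carbon ring with four alternating C=C double bonds; a five-membered ring of four carbons and one oxygen, with two C=C double bonds.
The 8-membered ring has only sp² ring atoms; a planar conformation would have a fully conjugated π system of 8 electrons. But 8 = 4(2), which is 4n not 4n+2, so it is not aromatic (cyclooctatetraene) — cyclooctatetraene distorts into a non-planar tub to avoid antiaromaticity.
The 5-membered ring with one oxygen is planar and fully conjugated; 2 ring double bonds (4 π electrons) plus a heteroatom lone pair (2) give 6 π electrons. That satisfies 4n+2 with n=1, so it is aromatic (furan).
1 of the 2 rings is aromatic. Total: 1.

1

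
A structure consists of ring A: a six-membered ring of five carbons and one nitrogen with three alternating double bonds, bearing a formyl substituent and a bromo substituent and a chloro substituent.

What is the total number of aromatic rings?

Ring A is fully conjugated (every ring atom contributes a p orbital); 3 ring double bonds give 6 π electrons. That satisfies 4n+2 with n=1, so ring A is aromatic (pyridine).

1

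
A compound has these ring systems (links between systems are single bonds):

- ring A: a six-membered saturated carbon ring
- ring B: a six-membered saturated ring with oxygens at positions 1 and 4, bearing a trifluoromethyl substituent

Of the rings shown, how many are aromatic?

0

Ring A has only sp³ atoms, so it is not fully conjugated — not aromatic (cyclohexane).
Ring B has only sp³ atoms, so it is not fully conjugated — not aromatic (1,4-dioxane).
No ring is aromatic. Total: 0.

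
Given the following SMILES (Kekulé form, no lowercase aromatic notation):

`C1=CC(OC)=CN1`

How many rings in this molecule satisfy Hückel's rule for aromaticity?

1

The SMILES encodes a five-membered ring of four carbons and one nitrogen bearing a hydrogen, with two C=C double bonds.
The 5-membered ring with one N–H is fully conjugated (every ring atom contributes a p orbital); 2 ring double bonds (4 π electrons) plus a heteroatom lone pair (2) give 6 π electrons. That satisfies 4n+2 with n=1, so it is aromatic (pyrrole).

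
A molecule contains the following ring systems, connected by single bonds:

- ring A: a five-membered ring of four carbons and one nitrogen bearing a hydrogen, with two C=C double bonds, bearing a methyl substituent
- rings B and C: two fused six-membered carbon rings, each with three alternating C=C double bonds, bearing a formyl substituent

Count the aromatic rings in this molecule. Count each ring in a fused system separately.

Ring A has a continuous p-orbital overlap around the ring; 2 ring double bonds (4 π electrons) plus a heteroatom lone pair (2) give 6 π electrons. 6 = 4(1)+2, so ring A is aromatic (pyrrole).
Rings B and C form a fused bicyclic system with 10 sp² atoms and 10 π electrons from ring double bonds. 10 = 4(2)+2, so the system is aromatic and both rings count as aromatic (naphthalene).
Aromatic: A, B, C. Total: 3.

3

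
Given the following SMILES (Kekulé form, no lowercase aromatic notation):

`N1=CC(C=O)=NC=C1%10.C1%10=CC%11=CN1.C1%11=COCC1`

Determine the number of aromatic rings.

2

The SMILES encodes a six-membered ring with nitrogens at positions 1 and 4 and three alternating double bonds; a five-membered ring of four carbons and one nitrogen bearing a hydrogen, with two C=C double bonds; a five-membered ring of four carbons and one oxygen, with one C=C double bond and two sp³ carbons.
The 6-membered ring with two nitrogens (1,4) is planar and fully conjugated; 3 ring double bonds give 6 π electrons. 6 = 4(1)+2, so it is aromatic (pyrazine).
The 5-membered ring with one N–H is planar and fully conjugated; 2 ring double bonds (4 π electrons) plus a heteroatom lone pair (2) give 6 π electrons. Since 6 = 4n+2 (n=1), it is aromatic (pyrrole).
The 5-membered ring with one oxygen has two sp³ carbons, so it is not fully conjugated — not aromatic (2,3-dihydrofuran).
2 of the 3 rings are aromatic. Total: 2.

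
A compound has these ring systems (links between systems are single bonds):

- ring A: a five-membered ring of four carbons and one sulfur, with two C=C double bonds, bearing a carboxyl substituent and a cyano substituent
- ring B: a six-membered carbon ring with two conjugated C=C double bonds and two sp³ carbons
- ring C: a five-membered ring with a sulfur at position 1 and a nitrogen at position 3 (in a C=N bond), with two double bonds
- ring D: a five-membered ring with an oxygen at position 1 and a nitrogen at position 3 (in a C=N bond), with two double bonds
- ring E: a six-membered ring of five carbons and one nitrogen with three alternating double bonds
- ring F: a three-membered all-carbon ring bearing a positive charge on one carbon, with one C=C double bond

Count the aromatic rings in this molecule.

5

Ring A is planar and fully conjugated; 2 ring double bonds (4 π electrons) plus a heteroatom lone pair (2) give 6 π electrons. Since 6 = 4n+2 (n=1), ring A is aromatic (thiophene).
Ring B has two sp³ carbons, so it is not fully conjugated — not aromatic (1,3-cyclohexadiene).
Ring C is fully conjugated (every ring atom contributes a p orbital); 2 ring double bonds (4 π electrons) plus a heteroatom lone pair (2) give 6 π electrons. 6 = 4(1)+2, so ring C is aromatic (thiazole).
Ring D is fully conjugated (every ring atom contributes a p orbital); 2 ring double bonds (4 π electrons) plus a heteroatom lone pair (2) give 6 π electrons. That satisfies 4n+2 with n=1, so ring D is aromatic (oxazole).
Ring E is fully conjugated (every ring atom contributes a p orbital); 3 ring double bonds give 6 π electrons. 6 = 4(1)+2, so ring E is aromatic (pyridine).
Ring F is fully conjugated (every ring atom contributes a p orbital); 1 ring double bond (2 π electrons) plus the carbocation's empty p orbital (0, but keeps the ring conjugated) give 2 π electrons. Since 2 = 4n+2 (n=0), ring F is aromatic (cyclopropenyl cation).
Aromatic: A, C, D, E, F. Total: 5.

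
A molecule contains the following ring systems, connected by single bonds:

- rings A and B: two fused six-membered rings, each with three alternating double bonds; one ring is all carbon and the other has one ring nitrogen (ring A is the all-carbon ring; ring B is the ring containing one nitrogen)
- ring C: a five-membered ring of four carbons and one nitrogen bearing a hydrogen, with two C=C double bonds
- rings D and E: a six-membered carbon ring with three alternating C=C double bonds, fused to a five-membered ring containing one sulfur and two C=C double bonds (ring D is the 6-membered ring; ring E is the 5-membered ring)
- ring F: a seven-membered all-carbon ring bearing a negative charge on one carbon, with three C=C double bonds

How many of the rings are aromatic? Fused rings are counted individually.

5

Rings A and B form a fused bicyclic system (with one nitrogen) with 10 sp² atoms and 10 π electrons from ring double bonds. 10 = 4(2)+2, so the system is aromatic and both rings count as aromatic (quinoline).
Ring C has a continuous p-orbital overlap around the ring; 2 ring double bonds (4 π electrons) plus a heteroatom lone pair (2) give 6 π electrons. 6 = 4(1)+2, so ring C is aromatic (pyrrole).
Rings D and E form a fused bicyclic system (with one sulfur) with 9 sp² atoms and 10 π electrons from ring double bonds plus a heteroatom lone pair. 10 = 4(2)+2, so the system is aromatic and both rings count as aromatic (benzothiophene).
Ring F has only sp² ring atoms; a planar conformation would have a fully conjugated π system of 8 electrons. But 8 = 4(2), which is 4n not 4n+2, so ring F is not aromatic (cycloheptatrienyl anion).
Aromatic: A, B, C, D, E. Total: 5.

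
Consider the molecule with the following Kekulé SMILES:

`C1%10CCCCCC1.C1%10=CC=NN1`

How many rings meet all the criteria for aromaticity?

The SMILES encodes a seven-membered saturated carbon ring; a five-membered ring with two adjacent nitrogens (one bearing H, one in a double bond) and two double bonds.
The 7-membered ring has only sp³ atoms, so it is not fully conjugated — not aromatic (cycloheptane).
The 5-membered ring with two adjacent nitrogens (one N–H, one =N–) is planar and fully conjugated; 2 ring double bonds (4 π electrons) plus a heteroatom lone pair (2) give 6 π electrons. That satisfies 4n+2 with n=1, so it is aromatic (pyrazole).
1 of the 2 rings is aromatic. Total: 1.

1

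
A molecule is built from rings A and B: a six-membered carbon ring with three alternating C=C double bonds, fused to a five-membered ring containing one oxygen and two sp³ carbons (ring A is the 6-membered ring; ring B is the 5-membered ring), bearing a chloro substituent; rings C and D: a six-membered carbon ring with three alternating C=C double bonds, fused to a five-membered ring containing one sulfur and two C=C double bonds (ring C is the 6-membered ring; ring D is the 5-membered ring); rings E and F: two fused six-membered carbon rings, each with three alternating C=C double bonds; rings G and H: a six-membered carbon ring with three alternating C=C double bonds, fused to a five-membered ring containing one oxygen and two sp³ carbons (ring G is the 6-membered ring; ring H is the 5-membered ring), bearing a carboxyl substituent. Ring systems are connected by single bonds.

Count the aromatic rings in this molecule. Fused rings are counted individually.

6

Ring A is fully conjugated (every ring atom contributes a p orbital); 3 ring double bonds give 6 π electrons. Since 6 = 4n+2 (n=1), ring A is aromatic (benzene ring).
Ring B has two sp³ carbons, so it is not fully conjugated — not aromatic (oxolane ring).
Rings C and D form a fused bicyclic system (with one sulfur) with 9 sp² atoms and 10 π electrons from ring double bonds plus a heteroatom lone pair. 10 = 4(2)+2, so the system is aromatic and both rings count as aromatic (benzothiophene).
Rings E and F form a fused bicyclic system with 10 sp² atoms and 10 π electrons from ring double bonds. 10 = 4(2)+2, so the system is aromatic and both rings count as aromatic (naphthalene).
Ring G is planar and fully conjugated; 3 ring double bonds give 6 π electrons. Since 6 = 4n+2 (n=1), ring G is aromatic (benzene ring).
Ring H has two sp³ carbons, so it is not fully conjugated — not aromatic (oxolane ring).
Aromatic: A, C, D, E, F, G. Total: 6.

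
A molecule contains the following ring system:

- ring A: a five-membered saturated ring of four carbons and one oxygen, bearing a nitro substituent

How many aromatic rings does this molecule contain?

0

Ring A has only sp³ atoms, so it is not fully conjugated — not aromatic (tetrahydrofuran).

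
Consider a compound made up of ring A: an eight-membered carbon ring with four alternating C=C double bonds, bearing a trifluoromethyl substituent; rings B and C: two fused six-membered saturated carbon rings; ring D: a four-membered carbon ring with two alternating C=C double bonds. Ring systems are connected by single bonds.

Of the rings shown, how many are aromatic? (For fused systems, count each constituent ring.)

Ring A has only sp² ring atoms; a planar conformation would have a fully conjugated π system of 8 electrons. But 8 = 4(2), which is 4n not 4n+2, so ring A is not aromatic (cyclooctatetraene) — cyclooctatetraene distorts into a non-planar tub to avoid antiaromaticity.
Ring B has only sp³ atoms, so it is not fully conjugated — not aromatic (cyclohexane ring).
Ring C has only sp³ atoms, so it is not fully conjugated — not aromatic (cyclohexane ring).
Ring D has only sp² ring atoms; a planar conformation would have a fully conjugated π system of 4 electrons. But 4 = 4(1), which is 4n not 4n+2, so ring D is not aromatic (cyclobutadiene) — cyclobutadiene is antiaromatic and distorts to a rectangle.
No ring is aromatic. Total: 0.

0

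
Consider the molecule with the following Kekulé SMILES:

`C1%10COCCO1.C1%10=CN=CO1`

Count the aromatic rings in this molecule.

The SMILES encodes a six-membered saturated ring with oxygens at positions 1 and 4; a five-membered ring with an oxygen at position 1 and a nitrogen at position 3 (in a C=N bond), with two double bonds.
The 6-membered ring with two oxygens (1,4) has only sp³ atoms, so it is not fully conjugated — not aromatic (1,4-dioxane).
The 5-membered ring with one oxygen and one =N– is fully conjugated (every ring atom contributes a p orbital); 2 ring double bonds (4 π electrons) plus a heteroatom lone pair (2) give 6 π electrons. 6 = 4(1)+2, so it is aromatic (oxazole).
1 of the 2 rings is aromatic. Total: 1.

1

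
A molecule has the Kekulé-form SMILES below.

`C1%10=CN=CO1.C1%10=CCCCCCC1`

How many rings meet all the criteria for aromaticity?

1

The SMILES encodes a five-membered ring with an oxygen at position 1 and a nitrogen at position 3 (in a C=N bond), with two double bonds; an eight-membered carbon ring with one C=C double bond.
The 5-membered ring with one oxygen and one =N– has a continuous p-orbital overlap around the ring; 2 ring double bonds (4 π electrons) plus a heteroatom lone pair (2) give 6 π electrons. Since 6 = 4n+2 (n=1), it is aromatic (oxazole).
The 8-membered ring has six sp³ carbons, so it is not fully conjugated — not aromatic (cyclooctene).
1 of the 2 rings is aromatic. Total: 1.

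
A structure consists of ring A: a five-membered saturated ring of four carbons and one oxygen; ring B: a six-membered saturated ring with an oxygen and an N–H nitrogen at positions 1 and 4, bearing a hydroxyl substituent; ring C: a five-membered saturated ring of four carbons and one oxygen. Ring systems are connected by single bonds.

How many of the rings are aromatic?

0

Ring A has only sp³ atoms, so it is not fully conjugated — not aromatic (tetrahydrofuran).
Ring B has only sp³ atoms, so it is not fully conjugated — not aromatic (morpholine).
Ring C has only sp³ atoms, so it is not fully conjugated — not aromatic (tetrahydrofuran).
No ring is aromatic. Total: 0.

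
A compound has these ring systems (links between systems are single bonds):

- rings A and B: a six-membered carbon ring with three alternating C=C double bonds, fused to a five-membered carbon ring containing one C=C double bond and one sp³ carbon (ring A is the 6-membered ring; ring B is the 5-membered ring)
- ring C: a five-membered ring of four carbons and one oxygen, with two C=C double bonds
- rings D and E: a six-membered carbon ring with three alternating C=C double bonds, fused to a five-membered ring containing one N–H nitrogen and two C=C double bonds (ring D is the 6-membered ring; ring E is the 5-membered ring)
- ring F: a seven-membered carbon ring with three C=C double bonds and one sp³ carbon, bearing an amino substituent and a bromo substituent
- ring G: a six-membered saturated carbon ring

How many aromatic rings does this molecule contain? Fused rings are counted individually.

Ring A is planar and fully conjugated; 3 ring double bonds give 6 π electrons. That satisfies 4n+2 with n=1, so ring A is aromatic (benzene ring).
Ring B has one sp³ carbon, so it is not fully conjugated — not aromatic (cyclopentene ring).
Ring C is fully conjugated (every ring atom contributes a p orbital); 2 ring double bonds (4 π electrons) plus a heteroatom lone pair (2) give 6 π electrons. 6 = 4(1)+2, so ring C is aromatic (furan).
Rings D and E form a fused bicyclic system (with one N–H) with 9 sp² atoms and 10 π electrons from ring double bonds plus a heteroatom lone pair. 10 = 4(2)+2, so the system is aromatic and both rings count as aromatic (indole).
Ring F has one sp³ carbon, so it is not fully conjugated — not aromatic (cycloheptatriene).
Ring G has only sp³ atoms, so it is not fully conjugated — not aromatic (cyclohexane).
Aromatic: A, C, D, E. Total: 4.

4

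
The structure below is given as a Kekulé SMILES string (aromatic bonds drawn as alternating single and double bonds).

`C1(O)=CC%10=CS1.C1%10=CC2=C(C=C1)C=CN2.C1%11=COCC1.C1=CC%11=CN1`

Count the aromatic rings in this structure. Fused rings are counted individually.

The SMILES encodes a five-membered ring of four carbons and one sulfur, with two C=C double bonds; a six-membered carbon ring with three alternating C=C double bonds, fused to a five-membered ring containing one N–H nitrogen and two C=C double bonds; a five-membered ring of four carbons and one oxygen, with one C=C double bond and two sp³ carbons; a five-membered ring of four carbons and one nitrogen bearing a hydrogen, with two C=C double bonds.
The 5-membered ring with one sulfur has a continuous p-orbital overlap around the ring; 2 ring double bonds (4 π electrons) plus a heteroatom lone pair (2) give 6 π electrons. 6 = 4(1)+2, so it is aromatic (thiophene).
The fused 6/5-membered bicyclic (with one N–H) is a single π system with 9 sp² atoms and 10 π electrons from ring double bonds plus a heteroatom lone pair. 10 = 4(2)+2, so the system is aromatic and both rings count as aromatic (indole).
The 5-membered ring with one oxygen has two sp³ carbons, so it is not fully conjugated — not aromatic (2,3-dihydrofuran).
The 5-membered ring with one N–H is planar and fully conjugated; 2 ring double bonds (4 π electrons) plus a heteroatom lone pair (2) give 6 π electrons. That satisfies 4n+2 with n=1, so it is aromatic (pyrrole).
4 of the 5 rings are aromatic. Total: 4.

4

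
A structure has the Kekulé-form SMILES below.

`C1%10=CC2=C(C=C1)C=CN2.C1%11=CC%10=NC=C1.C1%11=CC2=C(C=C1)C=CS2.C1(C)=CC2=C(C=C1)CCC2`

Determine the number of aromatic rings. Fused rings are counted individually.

6

The SMILES encodes a six-membered carbon ring with three alternating C=C double bonds, fused to a five-membered ring containing one N–H nitrogen and two C=C double bonds; a six-membered ring of five carbons and one nitrogen with three alternating double bonds; a six-membered carbon ring with three alternating C=C double bonds, fused to a five-membered ring containing one sulfur and two C=C double bonds; a six-membered carbon ring with three alternating C=C double bonds, fused to a saturated five-membered carbon ring.
The fused 6/5-membered bicyclic (with one N–H) is a single π system with 9 sp² atoms and 10 π electrons from ring double bonds plus a heteroatom lone pair. 10 = 4(2)+2, so the system is aromatic and both rings count as aromatic (indole).
The 6-membered ring with one nitrogen is fully conjugated (every ring atom contributes a p orbital); 3 ring double bonds give 6 π electrons. 6 = 4(1)+2, so it is aromatic (pyridine).
The fused 6/5-membered bicyclic (with one sulfur) is a single π system with 9 sp² atoms and 10 π electrons from ring double bonds plus a heteroatom lone pair. 10 = 4(2)+2, so the system is aromatic and both rings count as aromatic (benzothiophene).
The 6-membered ring has a continuous p-orbital overlap around the ring; 3 ring double bonds give 6 π electrons. 6 = 4(1)+2, so it is aromatic (benzene ring).
The 5-membered ring has three sp³ carbons, so it is not fully conjugated — not aromatic (cyclopentane ring).
6 of the 7 rings are aromatic. Total: 6.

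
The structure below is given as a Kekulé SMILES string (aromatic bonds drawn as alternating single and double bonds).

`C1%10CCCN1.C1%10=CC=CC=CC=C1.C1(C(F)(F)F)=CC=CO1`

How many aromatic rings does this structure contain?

The SMILES encodes a five-membered saturated ring of four carbons and one N–H nitrogen; an eight-membered carbon ring with four alternating C=C double bonds; a five-membered ring of four carbons and one oxygen, with two C=C double bonds.
The 5-membered ring with one N–H has only sp³ atoms, so it is not fully conjugated — not aromatic (pyrrolidine).
The 8-membered ring has only sp² ring atoms; a planar conformation would have a fully conjugated π system of 8 electrons. But 8 = 4(2), which is 4n not 4n+2, so it is not aromatic (cyclooctatetraene) — cyclooctatetraene distorts into a non-planar tub to avoid antiaromaticity.
The 5-membered ring with one oxygen has a continuous p-orbital overlap around the ring; 2 ring double bonds (4 π electrons) plus a heteroatom lone pair (2) give 6 π electrons. 6 = 4(1)+2, so it is aromatic (furan).
1 of the 3 rings is aromatic. Total: 1.

1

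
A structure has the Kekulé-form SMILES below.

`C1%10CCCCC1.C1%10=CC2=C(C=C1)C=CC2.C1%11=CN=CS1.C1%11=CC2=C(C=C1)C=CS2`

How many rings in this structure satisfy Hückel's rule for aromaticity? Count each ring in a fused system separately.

4

The SMILES encodes a six-membered saturated carbon ring; a six-membered carbon ring with three alternating C=C double bonds, fused to a five-membered carbon ring containing one C=C double bond and one sp³ carbon; a five-membered ring with a sulfur at position 1 and a nitrogen at position 3 (in a C=N bond), with two double bonds; a six-membered carbon ring with three alternating C=C double bonds, fused to a five-membered ring containing one sulfur and two C=C double bonds.
The 6-membered ring has only sp³ atoms, so it is not fully conjugated — not aromatic (cyclohexane).
The second 6-membered ring has a continuous p-orbital overlap around the ring; 3 ring double bonds give 6 π electrons. Since 6 = 4n+2 (n=1), it is aromatic (benzene ring).
The 5-membered ring has one sp³ carbon, so it is not fully conjugated — not aromatic (cyclopentene ring).
The 5-membered ring with one sulfur and one =N– is planar and fully conjugated; 2 ring double bonds (4 π electrons) plus a heteroatom lone pair (2) give 6 π electrons. Since 6 = 4n+2 (n=1), it is aromatic (thiazole).
The fused 6/5-membered bicyclic (with one sulfur) is a single π system with 9 sp² atoms and 10 π electrons from ring double bonds plus a heteroatom lone pair. 10 = 4(2)+2, so the system is aromatic and both rings count as aromatic (benzothiophene).
4 of the 6 rings are aromatic. Total: 4.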